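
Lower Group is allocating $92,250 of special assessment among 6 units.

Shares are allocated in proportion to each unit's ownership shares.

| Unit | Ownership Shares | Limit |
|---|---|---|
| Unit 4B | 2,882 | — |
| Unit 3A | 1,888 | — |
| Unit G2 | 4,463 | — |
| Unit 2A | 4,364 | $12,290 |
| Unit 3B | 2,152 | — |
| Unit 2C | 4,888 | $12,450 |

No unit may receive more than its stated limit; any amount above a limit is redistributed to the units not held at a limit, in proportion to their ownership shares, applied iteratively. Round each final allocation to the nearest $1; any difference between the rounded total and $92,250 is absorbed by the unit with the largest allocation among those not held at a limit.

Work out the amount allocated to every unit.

Unit 4B: $17,089; Unit 3A: $11,195; Unit G2: $26,465; Unit 2A: $12,290; Unit 3B: $12,761; Unit 2C: $12,450

Combined ownership shares = 20,637.
Unconstrained shares: Unit 4B 12,882.90; Unit 3A 8,439.60; Unit G2 19,950.17; Unit 2A 19,507.63; Unit 3B 9,619.71; Unit 2C 21,849.98.
Cap binds for Unit 2A ($12,290), Unit 2C ($12,450); remaining pool $67,510 reallocated over remaining ownership shares 11,385.
Redistributed shares: Unit 4B 17,089.49 → $17,089; Unit 3A 11,195.33 → $11,195; Unit G2 26,464.39 → $26,464; Unit 3B 12,760.78 → $12,761.
Rounding difference +$1 applied to Unit G2 → $26,465.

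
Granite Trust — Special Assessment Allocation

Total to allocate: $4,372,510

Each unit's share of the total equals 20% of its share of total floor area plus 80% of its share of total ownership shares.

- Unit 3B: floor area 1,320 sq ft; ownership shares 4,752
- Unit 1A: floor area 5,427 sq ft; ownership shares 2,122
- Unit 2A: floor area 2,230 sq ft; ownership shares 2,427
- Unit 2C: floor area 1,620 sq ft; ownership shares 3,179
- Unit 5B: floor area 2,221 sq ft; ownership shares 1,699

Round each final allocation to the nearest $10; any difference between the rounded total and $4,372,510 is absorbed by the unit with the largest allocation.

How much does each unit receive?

Unit 3B: $1,262,390 · Unit 1A: $893,760 · Unit 2A: $750,890 · Unit 2C: $894,790 · Unit 5B: $570,680

Totals — floor area 12,818, ownership shares 14,179.
Blended shares (20% floor area + 80% ownership shares): Unit 3B 0.2887; Unit 1A 0.2044; Unit 2A 0.1717; Unit 2C 0.2046; Unit 5B 0.1305.
Unrounded shares: Unit 3B 1,262,391.10; Unit 1A 893,759.20; Unit 2A 750,889.93; Unit 2C 894,793.95; Unit 5B 570,675.81.
After rounding ($10): Unit 3B $1,262,390; Unit 1A $893,760; Unit 2A $750,890; Unit 2C $894,790; Unit 5B $570,680. Sum = $4,372,510.
Sum already equals the total — no adjustment.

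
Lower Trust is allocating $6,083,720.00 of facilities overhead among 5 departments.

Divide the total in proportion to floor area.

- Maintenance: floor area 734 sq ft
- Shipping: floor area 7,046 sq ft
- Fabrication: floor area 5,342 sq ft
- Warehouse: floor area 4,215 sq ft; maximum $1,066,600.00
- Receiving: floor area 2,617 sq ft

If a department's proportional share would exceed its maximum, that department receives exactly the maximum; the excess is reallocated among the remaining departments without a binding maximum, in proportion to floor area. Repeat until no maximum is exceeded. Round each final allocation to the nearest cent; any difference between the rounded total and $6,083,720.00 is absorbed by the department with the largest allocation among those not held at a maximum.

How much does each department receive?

Total floor area = 19,954.
Pro-rata shares before constraints: Maintenance 223,787.2346; Shipping 2,148,235.4976; Fabrication 1,628,707.6396; Warehouse 1,285,099.7194; Receiving 797,889.9088.
Cap binds for Warehouse ($1,066,600.00); residual $5,017,120.00 reallocated over remaining floor area 15,739.
Shares after redistribution: Maintenance 233,977.1320 → $233,977.13; Shipping 2,246,052.9589 → $2,246,052.96; Fabrication 1,702,868.9904 → $1,702,868.99; Receiving 834,220.9187 → $834,220.92.

Maintenance: $233,977.13 · Shipping: $2,246,052.96 · Fabrication: $1,702,868.99 · Warehouse: $1,066,600.00 · Receiving: $834,220.92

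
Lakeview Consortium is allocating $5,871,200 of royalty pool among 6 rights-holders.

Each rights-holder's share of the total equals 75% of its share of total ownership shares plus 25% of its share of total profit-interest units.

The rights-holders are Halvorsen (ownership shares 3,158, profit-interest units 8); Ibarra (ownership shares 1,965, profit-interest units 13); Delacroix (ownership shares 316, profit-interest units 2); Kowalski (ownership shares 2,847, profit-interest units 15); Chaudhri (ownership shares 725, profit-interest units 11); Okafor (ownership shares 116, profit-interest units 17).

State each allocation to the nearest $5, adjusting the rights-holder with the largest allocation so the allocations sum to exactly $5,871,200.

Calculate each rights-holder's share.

Halvorsen: $1,701,520 | Ibarra: $1,237,145 | Delacroix: $196,935 | Kowalski: $1,707,150 | Chaudhri: $594,415 | Okafor: $434,035

Totals — ownership shares 9,127, profit-interest units 66.
Composite weights (75% ownership shares + 25% profit-interest units): Halvorsen 0.2898; Ibarra 0.2107; Delacroix 0.0335; Kowalski 0.2908; Chaudhri 0.1012; Okafor 0.0739.
Raw shares: Halvorsen 1,701,519.53; Ibarra 1,237,143.35; Delacroix 196,935.72; Kowalski 1,707,150.65; Chaudhri 594,415.85; Okafor 434,034.90.
At nearest $5: Halvorsen $1,701,520; Ibarra $1,237,145; Delacroix $196,935; Kowalski $1,707,150; Chaudhri $594,415; Okafor $434,035. Sum = $5,871,200.
No rounding difference to absorb.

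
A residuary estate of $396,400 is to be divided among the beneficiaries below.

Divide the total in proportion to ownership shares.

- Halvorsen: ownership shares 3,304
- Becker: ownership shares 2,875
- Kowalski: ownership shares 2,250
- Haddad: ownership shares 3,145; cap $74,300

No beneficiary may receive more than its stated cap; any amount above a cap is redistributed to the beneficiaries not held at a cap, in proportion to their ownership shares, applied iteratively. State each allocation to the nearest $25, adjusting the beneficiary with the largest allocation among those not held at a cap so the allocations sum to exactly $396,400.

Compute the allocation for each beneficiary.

Sum of ownership shares: 11,574.
Unconstrained shares: Halvorsen 113,159.29; Becker 98,466.39; Kowalski 77,060.65; Haddad 107,713.67.
Capped: Haddad ($74,300); residual $322,100 reallocated over remaining ownership shares 8,429.
Remaining shares: Halvorsen 126,256.78 → $126,250; Becker 109,863.27 → $109,875; Kowalski 85,979.95 → $85,975.

Halvorsen: $126,250 | Becker: $109,875 | Kowalski: $85,975 | Haddad: $74,300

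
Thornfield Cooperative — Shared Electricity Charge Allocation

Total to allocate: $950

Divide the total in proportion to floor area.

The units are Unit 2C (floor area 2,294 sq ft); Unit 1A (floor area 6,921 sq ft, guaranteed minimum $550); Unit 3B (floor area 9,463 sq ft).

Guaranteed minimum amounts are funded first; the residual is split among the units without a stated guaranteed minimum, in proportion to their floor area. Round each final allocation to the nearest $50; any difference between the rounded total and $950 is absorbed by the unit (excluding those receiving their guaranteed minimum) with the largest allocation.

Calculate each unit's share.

Guaranteed amounts: Unit 1A $550. Remaining pool $400.
Remaining pool split over remaining floor area 11,757: Unit 2C 78.05 → $100; Unit 3B 321.95 → $300.

Unit 2C: $100; Unit 1A: $550; Unit 3B: $300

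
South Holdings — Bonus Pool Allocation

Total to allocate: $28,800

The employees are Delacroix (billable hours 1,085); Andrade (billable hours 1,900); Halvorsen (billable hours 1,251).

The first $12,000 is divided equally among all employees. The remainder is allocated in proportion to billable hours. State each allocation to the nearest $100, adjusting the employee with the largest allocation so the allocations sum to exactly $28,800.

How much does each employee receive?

Delacroix: $8,300 | Andrade: $11,500 | Halvorsen: $9,000

$12,000 shared equally gives $4,000 per employee.
Remainder $16,800 by billable hours (total 4,236): Delacroix 4,303.12 → $4,300; Andrade 7,535.41 → $7,500; Halvorsen 4,961.47 → $5,000.
Totals: Delacroix $4,000 + $4,300 = $8,300; Andrade $4,000 + $7,500 = $11,500; Halvorsen $4,000 + $5,000 = $9,000.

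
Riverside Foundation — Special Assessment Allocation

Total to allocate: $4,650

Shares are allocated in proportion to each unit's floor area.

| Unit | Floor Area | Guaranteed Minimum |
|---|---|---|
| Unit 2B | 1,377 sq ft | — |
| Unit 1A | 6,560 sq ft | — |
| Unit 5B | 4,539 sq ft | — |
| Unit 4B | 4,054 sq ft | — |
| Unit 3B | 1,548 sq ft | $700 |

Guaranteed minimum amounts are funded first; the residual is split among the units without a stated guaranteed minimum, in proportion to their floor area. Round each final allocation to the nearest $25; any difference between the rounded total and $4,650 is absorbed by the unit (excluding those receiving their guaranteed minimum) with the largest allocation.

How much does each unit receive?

Minimums first: Unit 3B $700. Residual $3,950.
Residual split over remaining floor area 16,530: Unit 2B 329.05 → $325; Unit 1A 1,567.57 → $1,575; Unit 5B 1,084.64 → $1,075; Unit 4B 968.74 → $975.

Unit 2B: $325; Unit 1A: $1,575; Unit 5B: $1,075; Unit 4B: $975; Unit 3B: $700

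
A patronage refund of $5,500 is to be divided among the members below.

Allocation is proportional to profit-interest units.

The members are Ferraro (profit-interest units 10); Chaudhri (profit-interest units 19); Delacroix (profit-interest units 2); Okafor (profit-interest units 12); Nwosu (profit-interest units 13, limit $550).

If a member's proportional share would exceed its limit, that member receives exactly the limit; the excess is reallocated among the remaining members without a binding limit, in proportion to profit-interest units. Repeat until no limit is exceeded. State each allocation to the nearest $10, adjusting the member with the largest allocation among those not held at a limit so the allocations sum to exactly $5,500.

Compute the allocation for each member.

Sum of profit-interest units: 56.
Proportional shares (ignoring caps): Ferraro 982.14; Chaudhri 1,866.07; Delacroix 196.43; Okafor 1,178.57; Nwosu 1,276.79.
Cap binds for Nwosu ($550); remaining pool $4,950 reallocated over remaining profit-interest units 43.
Redistributed shares: Ferraro 1,151.16 → $1,150; Chaudhri 2,187.21 → $2,190; Delacroix 230.23 → $230; Okafor 1,381.40 → $1,380.

Ferraro: $1,150; Chaudhri: $2,190; Delacroix: $230; Okafor: $1,380; Nwosu: $550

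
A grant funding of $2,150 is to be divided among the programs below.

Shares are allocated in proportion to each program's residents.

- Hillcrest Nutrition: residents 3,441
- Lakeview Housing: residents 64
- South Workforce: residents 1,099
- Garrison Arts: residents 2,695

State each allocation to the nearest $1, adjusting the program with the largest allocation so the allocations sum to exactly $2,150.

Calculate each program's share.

Hillcrest Nutrition: $1,013; Lakeview Housing: $19; South Workforce: $324; Garrison Arts: $794

Combined residents = 7,299.
Proportional shares: Hillcrest Nutrition 3,441/7,299 × $2,150 = 1,013.58; Lakeview Housing 64/7,299 × $2,150 = 18.85; South Workforce 1,099/7,299 × $2,150 = 323.72; Garrison Arts 2,695/7,299 × $2,150 = 793.84.
After rounding ($1): Hillcrest Nutrition $1,014; Lakeview Housing $19; South Workforce $324; Garrison Arts $794. Sum = $2,151.
Difference $2,150 − $2,151 = −$1 applied to largest allocation (Hillcrest Nutrition): Hillcrest Nutrition becomes $1,013.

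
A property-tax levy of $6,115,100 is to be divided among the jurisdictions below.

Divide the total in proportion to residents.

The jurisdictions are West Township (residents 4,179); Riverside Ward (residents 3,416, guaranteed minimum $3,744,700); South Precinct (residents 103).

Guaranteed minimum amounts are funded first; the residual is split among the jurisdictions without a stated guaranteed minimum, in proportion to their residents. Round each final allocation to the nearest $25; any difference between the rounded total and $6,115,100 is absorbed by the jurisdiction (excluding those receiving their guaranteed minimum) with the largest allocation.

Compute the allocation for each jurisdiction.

Fund the minimums — Riverside Ward $3,744,700. Remaining pool $2,370,400.
Remaining pool split over remaining residents 4,282: West Township 2,313,381.97 → $2,313,375; South Precinct 57,018.03 → $57,025.

West Township: $2,313,375; Riverside Ward: $3,744,700; South Precinct: $57,025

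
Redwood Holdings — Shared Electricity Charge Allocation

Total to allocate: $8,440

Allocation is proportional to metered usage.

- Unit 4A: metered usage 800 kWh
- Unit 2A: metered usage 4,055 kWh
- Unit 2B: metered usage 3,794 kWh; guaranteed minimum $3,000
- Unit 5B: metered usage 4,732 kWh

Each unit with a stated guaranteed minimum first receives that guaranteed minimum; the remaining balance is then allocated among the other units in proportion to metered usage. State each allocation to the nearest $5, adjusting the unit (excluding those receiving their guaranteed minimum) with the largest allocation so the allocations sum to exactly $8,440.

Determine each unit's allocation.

Fund the minimums — Unit 2B $3,000. Balance $5,440.
Balance split over remaining metered usage 9,587: Unit 4A 453.95 → $455; Unit 2A 2,300.95 → $2,300; Unit 5B 2,685.10 → $2,685.

Unit 4A: $455 | Unit 2A: $2,300 | Unit 2B: $3,000 | Unit 5B: $2,685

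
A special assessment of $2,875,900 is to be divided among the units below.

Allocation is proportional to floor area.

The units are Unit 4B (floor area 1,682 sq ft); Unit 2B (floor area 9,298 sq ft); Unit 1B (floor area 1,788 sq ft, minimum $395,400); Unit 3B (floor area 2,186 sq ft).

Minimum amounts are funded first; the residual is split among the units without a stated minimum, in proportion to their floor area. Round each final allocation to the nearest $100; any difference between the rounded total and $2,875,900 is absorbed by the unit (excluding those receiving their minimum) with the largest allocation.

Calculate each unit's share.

Unit 4B: $316,900 · Unit 2B: $1,751,800 · Unit 1B: $395,400 · Unit 3B: $411,800

Fund the minimums — Unit 1B $395,400. Balance $2,480,500.
Balance split over remaining floor area 13,166: Unit 4B 316,892.07 → $316,900; Unit 2B 1,751,761.28 → $1,751,800; Unit 3B 411,846.65 → $411,800.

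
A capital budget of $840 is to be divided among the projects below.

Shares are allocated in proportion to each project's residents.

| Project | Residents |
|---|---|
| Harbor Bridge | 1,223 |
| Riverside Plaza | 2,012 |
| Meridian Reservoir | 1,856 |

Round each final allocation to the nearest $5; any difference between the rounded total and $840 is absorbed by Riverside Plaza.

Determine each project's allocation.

Combined residents = 5,091.
Pro-rata amounts: Harbor Bridge 1,223/5,091 × $840 = 201.79; Riverside Plaza 2,012/5,091 × $840 = 331.97; Meridian Reservoir 1,856/5,091 × $840 = 306.23.
At nearest $5: Harbor Bridge $200; Riverside Plaza $330; Meridian Reservoir $305. Sum = $835.
Difference $840 − $835 = +$5 applied to Riverside Plaza: Riverside Plaza becomes $335.

Harbor Bridge: $200; Riverside Plaza: $335; Meridian Reservoir: $305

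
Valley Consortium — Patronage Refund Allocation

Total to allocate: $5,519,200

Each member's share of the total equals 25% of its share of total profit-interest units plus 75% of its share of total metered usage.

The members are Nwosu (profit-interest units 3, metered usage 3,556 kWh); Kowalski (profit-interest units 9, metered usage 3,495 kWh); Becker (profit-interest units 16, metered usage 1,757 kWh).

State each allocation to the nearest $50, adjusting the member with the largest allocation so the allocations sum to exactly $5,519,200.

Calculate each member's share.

Nwosu: $1,819,000; Kowalski: $2,086,000; Becker: $1,614,200

Profit-interest units total 28; metered usage total 8,808.
Composite weights (25% profit-interest units + 75% metered usage): Nwosu 0.3296; Kowalski 0.3780; Becker 0.2925.
Raw shares: Nwosu 1,819,010.37; Kowalski 2,086,014.30; Becker 1,614,175.33.
Rounded to nearest $50: Nwosu $1,819,000; Kowalski $2,086,000; Becker $1,614,200. Sum = $5,519,200.
Sum already equals the total — no adjustment.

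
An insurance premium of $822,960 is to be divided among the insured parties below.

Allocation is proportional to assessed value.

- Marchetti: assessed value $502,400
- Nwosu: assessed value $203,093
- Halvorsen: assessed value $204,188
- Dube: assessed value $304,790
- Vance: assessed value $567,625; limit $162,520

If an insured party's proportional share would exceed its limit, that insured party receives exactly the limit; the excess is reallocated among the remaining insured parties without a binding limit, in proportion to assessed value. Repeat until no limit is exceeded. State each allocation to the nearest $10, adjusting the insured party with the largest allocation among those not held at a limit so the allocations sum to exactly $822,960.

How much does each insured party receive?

Marchetti: $273,210 | Nwosu: $110,440 | Halvorsen: $111,040 | Dube: $165,750 | Vance: $162,520

Combined assessed value = 1,782,096.
Pro-rata shares before constraints: Marchetti 232,004.96; Nwosu 93,786.99; Halvorsen 94,292.65; Dube 140,749.98; Vance 262,125.42.
Held at cap: Vance ($162,520); balance $660,440 reallocated over remaining assessed value 1,214,471.
Redistributed shares: Marchetti 273,209.53 → $273,210; Nwosu 110,443.76 → $110,440; Halvorsen 111,039.23 → $111,040; Dube 165,747.48 → $165,750.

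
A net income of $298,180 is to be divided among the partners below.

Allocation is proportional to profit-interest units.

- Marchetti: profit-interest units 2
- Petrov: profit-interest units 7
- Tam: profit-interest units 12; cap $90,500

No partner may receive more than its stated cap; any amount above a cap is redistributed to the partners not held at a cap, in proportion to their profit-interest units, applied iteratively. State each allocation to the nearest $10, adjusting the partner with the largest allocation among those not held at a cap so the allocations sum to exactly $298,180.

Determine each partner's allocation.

Marchetti: $46,150; Petrov: $161,530; Tam: $90,500

Sum of profit-interest units: 21.
Unconstrained shares: Marchetti 28,398.10; Petrov 99,393.33; Tam 170,388.57.
Capped: Tam ($90,500); balance $207,680 reallocated over remaining profit-interest units 9.
Redistributed shares: Marchetti 46,151.11 → $46,150; Petrov 161,528.89 → $161,530.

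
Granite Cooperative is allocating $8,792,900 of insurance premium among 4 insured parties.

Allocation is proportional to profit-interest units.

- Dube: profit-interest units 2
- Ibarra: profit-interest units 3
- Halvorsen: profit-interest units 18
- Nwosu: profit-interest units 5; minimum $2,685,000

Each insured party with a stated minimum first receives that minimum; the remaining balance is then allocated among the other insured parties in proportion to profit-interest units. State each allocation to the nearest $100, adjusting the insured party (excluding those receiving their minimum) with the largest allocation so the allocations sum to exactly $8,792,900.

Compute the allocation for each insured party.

Dube: $531,100 | Ibarra: $796,700 | Halvorsen: $4,780,100 | Nwosu: $2,685,000

Guaranteed amounts: Nwosu $2,685,000. Residual $6,107,900.
Residual split over remaining profit-interest units 23: Dube 531,121.74 → $531,100; Ibarra 796,682.61 → $796,700; Halvorsen 4,780,095.65 → $4,780,100.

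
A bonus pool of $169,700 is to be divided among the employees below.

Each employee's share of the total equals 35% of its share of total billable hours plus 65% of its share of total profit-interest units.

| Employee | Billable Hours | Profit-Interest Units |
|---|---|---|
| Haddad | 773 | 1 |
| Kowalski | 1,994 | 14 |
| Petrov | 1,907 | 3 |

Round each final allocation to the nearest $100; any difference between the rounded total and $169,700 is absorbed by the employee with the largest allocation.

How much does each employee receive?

Haddad: $16,000; Kowalski: $111,100; Petrov: $42,600

Totals — billable hours 4,674, profit-interest units 18.
Composite weights (35% billable hours + 65% profit-interest units): Haddad 0.0940; Kowalski 0.6549; Petrov 0.2511.
Unrounded shares: Haddad 15,950.98; Kowalski 111,131.59; Petrov 42,617.43.
After rounding ($100): Haddad $16,000; Kowalski $111,100; Petrov $42,600. Sum = $169,700.
No rounding difference to absorb.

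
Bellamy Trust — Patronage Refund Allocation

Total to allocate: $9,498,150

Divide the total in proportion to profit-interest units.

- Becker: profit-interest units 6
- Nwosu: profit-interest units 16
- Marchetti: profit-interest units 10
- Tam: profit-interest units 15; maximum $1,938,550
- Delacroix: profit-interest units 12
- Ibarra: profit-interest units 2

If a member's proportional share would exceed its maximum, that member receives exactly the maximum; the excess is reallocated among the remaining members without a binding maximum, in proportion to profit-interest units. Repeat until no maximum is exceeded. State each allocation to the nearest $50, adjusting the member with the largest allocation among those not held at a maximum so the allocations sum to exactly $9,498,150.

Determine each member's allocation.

Becker: $986,050 | Nwosu: $2,629,400 | Marchetti: $1,643,400 | Tam: $1,938,550 | Delacroix: $1,972,050 | Ibarra: $328,700

Total profit-interest units = 61.
Pro-rata shares before constraints: Becker 934,244.26; Nwosu 2,491,318.03; Marchetti 1,557,073.77; Tam 2,335,610.66; Delacroix 1,868,488.52; Ibarra 311,414.75.
Cap binds for Tam ($1,938,550); remaining pool $7,559,600 reallocated over remaining profit-interest units 46.
Remaining shares: Becker 986,034.78 → $986,050; Nwosu 2,629,426.09 → $2,629,450; Marchetti 1,643,391.30 → $1,643,400; Delacroix 1,972,069.57 → $1,972,050; Ibarra 328,678.26 → $328,700.
Rounding difference −$50 applied to Nwosu → $2,629,400.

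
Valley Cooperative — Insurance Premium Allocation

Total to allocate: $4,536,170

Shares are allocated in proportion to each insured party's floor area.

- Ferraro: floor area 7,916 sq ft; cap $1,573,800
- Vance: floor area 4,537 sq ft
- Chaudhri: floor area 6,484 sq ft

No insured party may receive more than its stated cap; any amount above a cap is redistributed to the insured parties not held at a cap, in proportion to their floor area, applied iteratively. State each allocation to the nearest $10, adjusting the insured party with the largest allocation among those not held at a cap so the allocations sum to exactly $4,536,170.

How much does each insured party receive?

Sum of floor area: 18,937.
Proportional shares (ignoring caps): Ferraro 1,896,199.07; Vance 1,086,793.22; Chaudhri 1,553,177.71.
Capped: Ferraro ($1,573,800); residual $2,962,370 reallocated over remaining floor area 11,021.
Remaining shares: Vance 1,219,514.81 → $1,219,510; Chaudhri 1,742,855.19 → $1,742,860.

Ferraro: $1,573,800; Vance: $1,219,510; Chaudhri: $1,742,860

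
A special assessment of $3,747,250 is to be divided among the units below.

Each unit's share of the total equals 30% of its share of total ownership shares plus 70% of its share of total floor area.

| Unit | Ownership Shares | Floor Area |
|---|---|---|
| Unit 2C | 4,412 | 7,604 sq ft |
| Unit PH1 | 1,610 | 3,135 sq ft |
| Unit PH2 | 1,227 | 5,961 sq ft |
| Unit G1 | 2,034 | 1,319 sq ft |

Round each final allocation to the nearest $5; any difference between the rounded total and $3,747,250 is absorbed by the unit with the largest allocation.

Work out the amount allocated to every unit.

Unit 2C: $1,641,230 · Unit PH1: $651,340 · Unit PH2: $1,016,350 · Unit G1: $438,330

Ownership shares total 9,283; floor area total 18,019.
Blended shares (30% ownership shares + 70% floor area): Unit 2C 0.4380; Unit PH1 0.1738; Unit PH2 0.2712; Unit G1 0.1170.
Raw shares: Unit 2C 1,641,229.99; Unit PH1 651,342.15; Unit PH2 1,016,349.23; Unit G1 438,328.64.
Rounded to nearest $5: Unit 2C $1,641,230; Unit PH1 $651,340; Unit PH2 $1,016,350; Unit G1 $438,330. Sum = $3,747,250.
No rounding difference to absorb.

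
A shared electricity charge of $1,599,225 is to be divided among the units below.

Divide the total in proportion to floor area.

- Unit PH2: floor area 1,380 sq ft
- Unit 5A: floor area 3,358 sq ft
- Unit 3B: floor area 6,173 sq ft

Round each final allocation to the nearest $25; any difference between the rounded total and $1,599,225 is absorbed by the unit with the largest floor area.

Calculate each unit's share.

Sum of floor area: 1,380 + 3,358 + 6,173 = 10,911.
Unrounded shares: Unit PH2 202,266.57; Unit 5A 492,181.98; Unit 3B 904,776.46.
After rounding ($25): Unit PH2 $202,275; Unit 5A $492,175; Unit 3B $904,775. Sum = $1,599,225.
No rounding difference to absorb.

Unit PH2: $202,275 | Unit 5A: $492,175 | Unit 3B: $904,775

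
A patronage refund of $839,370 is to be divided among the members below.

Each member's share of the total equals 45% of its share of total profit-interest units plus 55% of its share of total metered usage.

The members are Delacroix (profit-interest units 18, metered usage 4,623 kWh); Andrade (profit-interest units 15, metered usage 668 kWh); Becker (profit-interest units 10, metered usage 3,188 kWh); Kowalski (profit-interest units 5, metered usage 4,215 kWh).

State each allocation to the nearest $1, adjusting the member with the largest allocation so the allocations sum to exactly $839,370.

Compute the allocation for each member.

Delacroix: $309,772; Andrade: $142,330; Becker: $194,632; Kowalski: $192,636

Totals — profit-interest units 48, metered usage 12,694.
Combined weights (45% profit-interest units + 55% metered usage): Delacroix 0.3691; Andrade 0.1696; Becker 0.2319; Kowalski 0.2295.
Unrounded shares: Delacroix 309,772.26; Andrade 142,330.13; Becker 194,631.65; Kowalski 192,635.96.
After rounding ($1): Delacroix $309,772; Andrade $142,330; Becker $194,632; Kowalski $192,636. Sum = $839,370.
Rounded total matches; no reconciliation needed.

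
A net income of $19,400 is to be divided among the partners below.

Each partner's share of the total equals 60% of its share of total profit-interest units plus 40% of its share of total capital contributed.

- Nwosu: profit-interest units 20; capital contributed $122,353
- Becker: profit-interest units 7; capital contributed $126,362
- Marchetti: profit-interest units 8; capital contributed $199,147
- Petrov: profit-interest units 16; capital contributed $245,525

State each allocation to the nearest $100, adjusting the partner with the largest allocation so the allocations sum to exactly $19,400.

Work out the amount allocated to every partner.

Profit-interest units total 51; capital contributed total 693,387.
Composite weights (60% profit-interest units + 40% capital contributed): Nwosu 0.3059; Becker 0.1552; Marchetti 0.2090; Petrov 0.3299.
Unrounded shares: Nwosu 5,934.01; Becker 3,011.82; Marchetti 4,054.62; Petrov 6,399.54.
After rounding ($100): Nwosu $5,900; Becker $3,000; Marchetti $4,100; Petrov $6,400. Sum = $19,400.
No rounding difference to absorb.

Nwosu: $5,900 | Becker: $3,000 | Marchetti: $4,100 | Petrov: $6,400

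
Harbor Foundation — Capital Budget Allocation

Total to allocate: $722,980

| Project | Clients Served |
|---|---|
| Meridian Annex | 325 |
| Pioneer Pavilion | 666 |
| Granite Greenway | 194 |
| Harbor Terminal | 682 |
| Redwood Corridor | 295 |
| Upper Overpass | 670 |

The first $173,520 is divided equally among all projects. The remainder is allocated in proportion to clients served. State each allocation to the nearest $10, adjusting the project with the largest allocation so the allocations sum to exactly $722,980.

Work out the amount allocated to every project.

Meridian Annex: $91,980; Pioneer Pavilion: $158,140; Granite Greenway: $66,560; Harbor Terminal: $161,230; Redwood Corridor: $86,160; Upper Overpass: $158,910

$173,520 shared equally gives $28,920 per project.
Remainder $549,460 by clients served (total 2,832): Meridian Annex 63,055.97 → $63,060; Pioneer Pavilion 129,216.23 → $129,220; Granite Greenway 37,639.56 → $37,640; Harbor Terminal 132,320.52 → $132,320; Redwood Corridor 57,235.42 → $57,240; Upper Overpass 129,992.30 → $129,990.
Rounding difference −$10 on remainder applied to Harbor Terminal.
Totals: Meridian Annex $28,920 + $63,060 = $91,980; Pioneer Pavilion $28,920 + $129,220 = $158,140; Granite Greenway $28,920 + $37,640 = $66,560; Harbor Terminal $28,920 + $132,310 = $161,230; Redwood Corridor $28,920 + $57,240 = $86,160; Upper Overpass $28,920 + $129,990 = $158,910.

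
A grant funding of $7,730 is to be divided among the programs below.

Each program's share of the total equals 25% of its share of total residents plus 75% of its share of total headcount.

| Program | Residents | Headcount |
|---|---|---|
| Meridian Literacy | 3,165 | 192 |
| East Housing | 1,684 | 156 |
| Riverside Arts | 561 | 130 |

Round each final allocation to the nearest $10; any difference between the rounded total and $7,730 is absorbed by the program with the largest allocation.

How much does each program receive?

Meridian Literacy: $3,460 · East Housing: $2,490 · Riverside Arts: $1,780

Residents total 5,410; headcount total 478.
Composite weights (25% residents + 75% headcount): Meridian Literacy 0.4475; East Housing 0.3226; Riverside Arts 0.2299.
Proportional shares: Meridian Literacy 3,459.27; East Housing 2,493.61; Riverside Arts 1,777.12.
At nearest $10: Meridian Literacy $3,460; East Housing $2,490; Riverside Arts $1,780. Sum = $7,730.
Rounded total matches; no reconciliation needed.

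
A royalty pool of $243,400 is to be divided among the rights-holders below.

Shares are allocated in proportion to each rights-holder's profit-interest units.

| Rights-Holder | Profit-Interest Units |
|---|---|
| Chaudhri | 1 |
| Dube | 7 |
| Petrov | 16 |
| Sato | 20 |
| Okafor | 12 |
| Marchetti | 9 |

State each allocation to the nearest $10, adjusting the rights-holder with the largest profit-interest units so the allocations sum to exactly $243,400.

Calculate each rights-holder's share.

Chaudhri: $3,740; Dube: $26,210; Petrov: $59,910; Sato: $74,900; Okafor: $44,940; Marchetti: $33,700

Total profit-interest units = 1 + 7 + 16 + 20 + 12 + 9 = 65.
Proportional shares: Chaudhri 3,744.62; Dube 26,212.31; Petrov 59,913.85; Sato 74,892.31; Okafor 44,935.38; Marchetti 33,701.54.
After rounding ($10): Chaudhri $3,740; Dube $26,210; Petrov $59,910; Sato $74,890; Okafor $44,940; Marchetti $33,700. Sum = $243,390.
Difference $243,400 − $243,390 = +$10 applied to largest profit-interest units (Sato): Sato becomes $74,900.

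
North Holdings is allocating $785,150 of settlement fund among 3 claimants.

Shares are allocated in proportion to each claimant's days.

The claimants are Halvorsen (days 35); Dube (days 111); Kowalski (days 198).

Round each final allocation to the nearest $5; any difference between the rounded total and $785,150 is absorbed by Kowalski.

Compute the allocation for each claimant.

Combined days = 344.
Proportional shares: Halvorsen 35/344 × $785,150 = 79,884.45; Dube 111/344 × $785,150 = 253,347.82; Kowalski 198/344 × $785,150 = 451,917.73.
At nearest $5: Halvorsen $79,885; Dube $253,350; Kowalski $451,920. Sum = $785,155.
Difference $785,150 − $785,155 = −$5 applied to Kowalski: Kowalski becomes $451,915.

Halvorsen: $79,885 · Dube: $253,350 · Kowalski: $451,915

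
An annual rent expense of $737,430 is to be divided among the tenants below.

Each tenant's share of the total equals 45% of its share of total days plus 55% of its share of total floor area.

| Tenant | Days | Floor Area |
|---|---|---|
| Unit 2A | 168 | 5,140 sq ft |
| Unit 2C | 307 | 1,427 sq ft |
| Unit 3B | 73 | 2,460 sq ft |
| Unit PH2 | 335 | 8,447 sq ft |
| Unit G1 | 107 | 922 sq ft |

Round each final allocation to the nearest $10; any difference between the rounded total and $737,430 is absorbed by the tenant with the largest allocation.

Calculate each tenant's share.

Unit 2A: $169,640 · Unit 2C: $134,370 · Unit 3B: $78,710 · Unit PH2: $298,520 · Unit G1: $56,190

Totals — days 990, floor area 18,396.
Combined weights (45% days + 55% floor area): Unit 2A 0.2300; Unit 2C 0.1822; Unit 3B 0.1067; Unit PH2 0.4048; Unit G1 0.0762.
Pro-rata amounts: Unit 2A 169,637.18; Unit 2C 134,366.84; Unit 3B 78,706.21; Unit PH2 298,526.03; Unit G1 56,193.74.
At nearest $10: Unit 2A $169,640; Unit 2C $134,370; Unit 3B $78,710; Unit PH2 $298,530; Unit G1 $56,190. Sum = $737,440.
Difference $737,430 − $737,440 = −$10 applied to largest allocation (Unit PH2): Unit PH2 becomes $298,520.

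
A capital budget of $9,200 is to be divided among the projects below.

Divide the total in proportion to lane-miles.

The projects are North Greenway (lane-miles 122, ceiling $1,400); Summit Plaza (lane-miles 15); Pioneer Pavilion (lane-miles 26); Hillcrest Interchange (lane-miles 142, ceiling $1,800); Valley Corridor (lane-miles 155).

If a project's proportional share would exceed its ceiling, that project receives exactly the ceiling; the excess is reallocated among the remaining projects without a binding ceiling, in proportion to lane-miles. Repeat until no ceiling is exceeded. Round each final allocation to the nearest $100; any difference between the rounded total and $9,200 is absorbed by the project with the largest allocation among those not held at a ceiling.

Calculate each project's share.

Combined lane-miles = 460.
Pro-rata shares before constraints: North Greenway 2,440.00; Summit Plaza 300.00; Pioneer Pavilion 520.00; Hillcrest Interchange 2,840.00; Valley Corridor 3,100.00.
Cap binds for North Greenway ($1,400), Hillcrest Interchange ($1,800); balance $6,000 reallocated over remaining lane-miles 196.
Shares after redistribution: Summit Plaza 459.18 → $500; Pioneer Pavilion 795.92 → $800; Valley Corridor 4,744.90 → $4,700.

North Greenway: $1,400 · Summit Plaza: $500 · Pioneer Pavilion: $800 · Hillcrest Interchange: $1,800 · Valley Corridor: $4,700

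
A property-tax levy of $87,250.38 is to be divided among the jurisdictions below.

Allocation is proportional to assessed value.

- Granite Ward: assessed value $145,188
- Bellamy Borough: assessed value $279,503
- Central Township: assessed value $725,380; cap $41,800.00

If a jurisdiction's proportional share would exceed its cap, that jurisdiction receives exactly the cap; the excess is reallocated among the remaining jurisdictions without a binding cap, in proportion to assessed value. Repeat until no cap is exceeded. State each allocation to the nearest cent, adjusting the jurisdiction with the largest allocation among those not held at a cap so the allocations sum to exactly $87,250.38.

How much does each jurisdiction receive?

Granite Ward: $15,538.00; Bellamy Borough: $29,912.38; Central Township: $41,800.00

Combined assessed value = 1,150,071.
Pro-rata shares before constraints: Granite Ward 11,014.7184; Bellamy Borough 21,204.5543; Central Township 55,031.1073.
Held at cap: Central Township ($41,800.00); residual $45,450.38 reallocated over remaining assessed value 424,691.
Shares after redistribution: Granite Ward 15,538.0024 → $15,538.00; Bellamy Borough 29,912.3776 → $29,912.38.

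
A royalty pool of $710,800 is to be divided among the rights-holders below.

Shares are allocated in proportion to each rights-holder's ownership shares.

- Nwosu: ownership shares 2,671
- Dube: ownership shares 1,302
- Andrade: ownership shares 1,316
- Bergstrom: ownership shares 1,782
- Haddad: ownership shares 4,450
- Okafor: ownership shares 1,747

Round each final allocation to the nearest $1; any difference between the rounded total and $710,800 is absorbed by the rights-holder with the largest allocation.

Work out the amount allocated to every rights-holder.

Nwosu: $143,092 | Dube: $69,751 | Andrade: $70,501 | Bergstrom: $95,466 | Haddad: $238,399 | Okafor: $93,591

Sum of ownership shares: 13,268.
Unrounded shares: Nwosu 2,671/13,268 × $710,800 = 143,092.16; Dube 1,302/13,268 × $710,800 = 69,751.40; Andrade 1,316/13,268 × $710,800 = 70,501.42; Bergstrom 1,782/13,268 × $710,800 = 95,466.20; Haddad 4,450/13,268 × $710,800 = 238,397.65; Okafor 1,747/13,268 × $710,800 = 93,591.17.
At nearest $1: Nwosu $143,092; Dube $69,751; Andrade $70,501; Bergstrom $95,466; Haddad $238,398; Okafor $93,591. Sum = $710,799.
Difference $710,800 − $710,799 = +$1 applied to largest allocation (Haddad): Haddad becomes $238,399.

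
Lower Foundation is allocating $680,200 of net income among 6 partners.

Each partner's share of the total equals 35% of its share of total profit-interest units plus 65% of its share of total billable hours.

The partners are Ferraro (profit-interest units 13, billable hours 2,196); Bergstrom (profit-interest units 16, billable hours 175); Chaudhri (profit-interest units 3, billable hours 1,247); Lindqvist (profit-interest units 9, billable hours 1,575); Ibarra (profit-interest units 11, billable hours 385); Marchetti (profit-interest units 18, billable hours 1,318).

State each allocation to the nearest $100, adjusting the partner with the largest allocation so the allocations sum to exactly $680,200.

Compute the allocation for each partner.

Ferraro: $185,000 | Bergstrom: $65,600 | Chaudhri: $90,200 | Lindqvist: $131,600 | Ibarra: $62,100 | Marchetti: $145,700

Profit-interest units total 70; billable hours total 6,896.
Blended shares (35% profit-interest units + 65% billable hours): Ferraro 0.2720; Bergstrom 0.0965; Chaudhri 0.1325; Lindqvist 0.1935; Ibarra 0.0913; Marchetti 0.2142.
Proportional shares: Ferraro 185,007.30; Bergstrom 65,635.95; Chaudhri 90,153.13; Lindqvist 131,588.52; Ibarra 62,094.88; Marchetti 145,720.22.
After rounding ($100): Ferraro $185,000; Bergstrom $65,600; Chaudhri $90,200; Lindqvist $131,600; Ibarra $62,100; Marchetti $145,700. Sum = $680,200.
Sum already equals the total — no adjustment.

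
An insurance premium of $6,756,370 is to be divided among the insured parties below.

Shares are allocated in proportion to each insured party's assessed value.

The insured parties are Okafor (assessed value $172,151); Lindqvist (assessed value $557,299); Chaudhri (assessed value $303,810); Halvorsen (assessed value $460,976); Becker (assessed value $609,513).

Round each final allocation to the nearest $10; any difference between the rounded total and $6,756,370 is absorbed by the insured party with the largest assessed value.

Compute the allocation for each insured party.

Sum of assessed value: 2,103,749.
Proportional shares: Okafor 172,151/2,103,749 × $6,756,370 = 552,877.67; Lindqvist 557,299/2,103,749 × $6,756,370 = 1,789,813.44; Chaudhri 303,810/2,103,749 × $6,756,370 = 975,711.82; Halvorsen 460,976/2,103,749 × $6,756,370 = 1,480,463.88; Becker 609,513/2,103,749 × $6,756,370 = 1,957,503.18.
At nearest $10: Okafor $552,880; Lindqvist $1,789,810; Chaudhri $975,710; Halvorsen $1,480,460; Becker $1,957,500. Sum = $6,756,360.
Difference $6,756,370 − $6,756,360 = +$10 applied to largest assessed value (Becker): Becker becomes $1,957,510.

Okafor: $552,880; Lindqvist: $1,789,810; Chaudhri: $975,710; Halvorsen: $1,480,460; Becker: $1,957,510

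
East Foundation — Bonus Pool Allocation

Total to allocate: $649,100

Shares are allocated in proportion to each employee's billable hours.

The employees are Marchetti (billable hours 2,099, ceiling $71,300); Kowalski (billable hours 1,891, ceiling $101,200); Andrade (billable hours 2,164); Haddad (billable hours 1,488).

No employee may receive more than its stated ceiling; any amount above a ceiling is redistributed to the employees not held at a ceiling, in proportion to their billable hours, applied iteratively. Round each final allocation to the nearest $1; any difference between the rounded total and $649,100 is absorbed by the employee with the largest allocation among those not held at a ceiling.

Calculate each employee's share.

Marchetti: $71,300 · Kowalski: $101,200 · Andrade: $282,410 · Haddad: $194,190

Billable hours total: 7,642.
Proportional shares (ignoring caps): Marchetti 178,285.91; Kowalski 160,618.70; Andrade 183,806.91; Haddad 126,388.48.
Cap binds for Marchetti ($71,300), Kowalski ($101,200); residual $476,600 reallocated over remaining billable hours 3,652.
Remaining shares: Andrade 282,410.30 → $282,410; Haddad 194,189.70 → $194,190.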